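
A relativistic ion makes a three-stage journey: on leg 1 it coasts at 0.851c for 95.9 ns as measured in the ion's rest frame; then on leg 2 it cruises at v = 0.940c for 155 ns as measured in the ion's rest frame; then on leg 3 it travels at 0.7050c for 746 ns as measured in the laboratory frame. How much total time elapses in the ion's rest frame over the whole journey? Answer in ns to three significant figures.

τ = 780 ns

Leg 1: 95.9 ns is already measured in the ion's rest frame.
Leg 2: 155 ns is already measured in the ion's rest frame.
Leg 3: γ = 1/√(1 − 0.7050²) = 1/√0.5030 = 1.410; τ_3 = 746/1.410 = 529.1 ns.
Total: 95.90 + 155.0 + 529.1 ns.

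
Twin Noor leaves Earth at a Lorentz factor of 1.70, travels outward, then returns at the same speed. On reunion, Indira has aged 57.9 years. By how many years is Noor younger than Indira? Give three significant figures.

Δt − τ = 23.8 years

γ = 1.70
Noor's elapsed proper time: τ = 57.9/1.700 = 34.06 years.
Age gap = Δt − τ = 57.9 − 34.06 years.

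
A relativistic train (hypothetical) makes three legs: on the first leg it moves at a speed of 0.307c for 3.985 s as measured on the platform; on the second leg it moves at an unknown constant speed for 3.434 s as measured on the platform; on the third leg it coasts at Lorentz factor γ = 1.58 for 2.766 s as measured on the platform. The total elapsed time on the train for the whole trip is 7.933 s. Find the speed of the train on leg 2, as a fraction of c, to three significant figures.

β = 0.718

Leg 1: γ = 1/√(1 − 0.307²) = 1/√0.9058 = 1.051; τ_1 = 3.985/1.051 = 3.793 s.
Leg 2: speed unknown; τ_2 = 3.434/γ_2.
Leg 3: γ = 1.58; τ_3 = 2.766/1.580 = 1.751 s.
Total proper time: 3.793 + τ_2 + 1.751 = 7.933, so τ_2 = 7.933 − 5.543 = 2.390 s.
γ_2 = 3.434/2.390 = 1.437; β = √(1 − 1/γ²) = √0.5157.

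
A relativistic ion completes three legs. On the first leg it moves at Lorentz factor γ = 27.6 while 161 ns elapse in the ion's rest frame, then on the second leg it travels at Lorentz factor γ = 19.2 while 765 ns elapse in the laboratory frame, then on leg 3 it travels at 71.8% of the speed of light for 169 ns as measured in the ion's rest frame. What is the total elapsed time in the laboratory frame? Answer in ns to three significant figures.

Δt = 5450 ns

Leg 1: γ = 27.6; Δt_1 = 27.60 × 161 = 4444 ns.
Leg 2: 765 ns is already measured in the laboratory frame.
Leg 3: β = 0.718; γ = 1/√(1 − 0.718²) = 1/√0.4845 = 1.437; Δt_3 = 1.437 × 169 = 242.8 ns.
Total: 4444 + 765.0 + 242.8 ns.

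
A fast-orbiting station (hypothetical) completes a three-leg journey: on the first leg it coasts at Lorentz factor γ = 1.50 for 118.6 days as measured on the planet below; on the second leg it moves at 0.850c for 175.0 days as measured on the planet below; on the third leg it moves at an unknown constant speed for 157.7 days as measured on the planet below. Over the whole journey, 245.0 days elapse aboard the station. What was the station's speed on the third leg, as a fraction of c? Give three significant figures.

β = 0.884

Leg 1: γ = 1.50; τ_1 = 118.6/1.500 = 79.07 days.
Leg 2: γ = 1/√(1 − 0.850²) = 1/√0.2775 = 1.898; τ_2 = 175.0/1.898 = 92.19 days.
Leg 3: speed unknown; τ_3 = 157.7/γ_3.
Total proper time: 79.07 + 92.19 + τ_3 = 245.0, so τ_3 = 245.0 − 171.3 = 73.75 days.
γ_3 = 157.7/73.75 = 2.138; β = √(1 − 1/γ²) = √0.7813.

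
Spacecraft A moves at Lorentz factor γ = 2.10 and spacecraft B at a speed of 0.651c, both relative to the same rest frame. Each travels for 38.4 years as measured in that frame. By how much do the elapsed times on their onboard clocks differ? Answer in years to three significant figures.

|τ_A − τ_B| = 10.9 years

A: γ = 2.10; τ_A = 38.4/2.100 = 18.29 years.
B: γ = 1/√(1 − 0.651²) = 1/√0.5762 = 1.317; τ_B = 38.4/1.317 = 29.15 years.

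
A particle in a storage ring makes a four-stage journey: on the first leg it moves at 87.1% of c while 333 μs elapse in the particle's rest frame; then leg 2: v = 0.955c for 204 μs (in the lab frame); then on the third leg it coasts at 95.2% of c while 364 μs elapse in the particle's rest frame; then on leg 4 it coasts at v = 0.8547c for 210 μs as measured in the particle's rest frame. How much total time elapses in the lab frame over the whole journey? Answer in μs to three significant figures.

Δt = 2480 μs

Leg 1: β = 0.871; γ = 1/√(1 − 0.871²) = 1/√0.2414 = 2.035; Δt_1 = 2.035 × 333 = 677.8 μs.
Leg 2: 204 μs is already measured in the lab frame.
Leg 3: β = 0.952; γ = 1/√(1 − 0.952²) = 1/√0.09370 = 3.267; Δt_3 = 3.267 × 364 = 1189 μs.
Leg 4: γ = 1/√(1 − 0.8547²) = 1/√0.2695 = 1.926; Δt_4 = 1.926 × 210 = 404.5 μs.
Total: 677.8 + 204.0 + 1189 + 404.5 μs.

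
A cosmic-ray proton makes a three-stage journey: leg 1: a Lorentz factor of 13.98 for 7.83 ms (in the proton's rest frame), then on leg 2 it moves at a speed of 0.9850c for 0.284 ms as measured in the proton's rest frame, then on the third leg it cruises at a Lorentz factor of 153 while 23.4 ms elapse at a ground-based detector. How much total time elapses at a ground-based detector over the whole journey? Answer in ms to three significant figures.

Δt = 135 ms

Leg 1: γ = 13.98; Δt_1 = 13.98 × 7.83 = 109.5 ms.
Leg 2: γ = 1/√(1 − 0.9850²) = 1/√0.02977 = 5.795; Δt_2 = 5.795 × 0.284 = 1.646 ms.
Leg 3: 23.4 ms is already measured at a ground-based detector.
Total: 109.5 + 1.646 + 23.40 ms.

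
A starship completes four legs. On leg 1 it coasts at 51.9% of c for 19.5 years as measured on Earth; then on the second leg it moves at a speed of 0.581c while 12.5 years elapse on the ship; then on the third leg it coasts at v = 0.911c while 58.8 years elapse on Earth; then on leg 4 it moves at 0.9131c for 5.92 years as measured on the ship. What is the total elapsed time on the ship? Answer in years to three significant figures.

τ = 59.3 years

Leg 1: β = 0.519; γ = 1/√(1 − 0.519²) = 1/√0.7306 = 1.170; τ_1 = 19.5/1.170 = 16.67 years.
Leg 2: 12.5 years is already measured on the ship.
Leg 3: γ = 1/√(1 − 0.911²) = 1/√0.1701 = 2.425; τ_3 = 58.8/2.425 = 24.25 years.
Leg 4: 5.92 years is already measured on the ship.
Total: 16.67 + 12.50 + 24.25 + 5.920 years.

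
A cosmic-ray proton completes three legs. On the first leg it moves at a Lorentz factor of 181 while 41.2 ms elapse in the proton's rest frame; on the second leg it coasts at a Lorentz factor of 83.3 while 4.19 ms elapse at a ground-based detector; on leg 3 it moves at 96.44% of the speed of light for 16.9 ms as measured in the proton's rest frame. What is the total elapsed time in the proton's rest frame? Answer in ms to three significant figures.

τ = 58.2 ms

Leg 1: 41.2 ms is already measured in the proton's rest frame.
Leg 2: γ = 83.3; τ_2 = 4.19/83.30 = 0.05030 ms.
Leg 3: 16.9 ms is already measured in the proton's rest frame.
Total: 41.20 + 0.05030 + 16.90 ms.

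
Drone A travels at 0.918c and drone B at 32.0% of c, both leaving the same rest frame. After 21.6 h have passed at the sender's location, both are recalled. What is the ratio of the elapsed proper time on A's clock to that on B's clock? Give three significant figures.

A: γ = 1/√(1 − 0.918²) = 1/√0.1573 = 2.522. B: β = 0.320; γ = 1/√(1 − 0.320²) = 1/√0.8976 = 1.056.
τ_A/τ_B = γ_B/γ_A = 1.056/2.522 = 0.4186, so τ_A/τ_B = 0.4186.

τ_A/τ_B = 0.419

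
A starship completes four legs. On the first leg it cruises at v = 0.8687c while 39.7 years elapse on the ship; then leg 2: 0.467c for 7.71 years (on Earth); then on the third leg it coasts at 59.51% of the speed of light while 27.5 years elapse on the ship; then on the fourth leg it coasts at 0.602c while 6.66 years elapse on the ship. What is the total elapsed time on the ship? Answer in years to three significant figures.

Leg 1: 39.7 years is already measured on the ship.
Leg 2: γ = 1/√(1 − 0.467²) = 1/√0.7819 = 1.131; τ_2 = 7.71/1.131 = 6.818 years.
Leg 3: 27.5 years is already measured on the ship.
Leg 4: 6.66 years is already measured on the ship.
Total: 39.70 + 6.818 + 27.50 + 6.660 years.

τ = 80.7 years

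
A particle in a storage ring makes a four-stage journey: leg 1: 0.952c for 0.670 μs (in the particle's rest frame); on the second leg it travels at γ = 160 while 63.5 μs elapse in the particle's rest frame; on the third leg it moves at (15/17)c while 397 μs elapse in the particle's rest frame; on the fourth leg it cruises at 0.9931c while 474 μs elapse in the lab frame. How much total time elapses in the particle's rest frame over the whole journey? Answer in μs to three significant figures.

Leg 1: 0.670 μs is already measured in the particle's rest frame.
Leg 2: 63.5 μs is already measured in the particle's rest frame.
Leg 3: 397 μs is already measured in the particle's rest frame.
Leg 4: γ = 1/√(1 − 0.9931²) = 1/√0.01375 = 8.527; τ_4 = 474/8.527 = 55.59 μs.
Total: 0.6700 + 63.50 + 397.0 + 55.59 μs.

τ = 517 μs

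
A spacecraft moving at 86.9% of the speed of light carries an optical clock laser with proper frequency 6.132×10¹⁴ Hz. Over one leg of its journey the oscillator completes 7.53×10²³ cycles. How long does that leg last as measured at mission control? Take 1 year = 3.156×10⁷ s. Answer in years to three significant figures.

β = 0.869; γ = 1/√(1 − 0.869²) = 1/√0.2448 = 2.021
Proper time for N cycles: τ = N/f = 7.53×10²³/(6.132×10¹⁴) = 1.228×10⁹ s = 38.91 years.
Lab-frame duration Δt = γτ = 2.021 × 38.91 = 78.63 years.

Δt = 78.6 years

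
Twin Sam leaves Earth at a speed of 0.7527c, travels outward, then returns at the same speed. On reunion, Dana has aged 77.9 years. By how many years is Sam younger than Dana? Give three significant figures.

γ = 1/√(1 − 0.7527²) = 1/√0.4334 = 1.519
Sam's elapsed proper time: τ = 77.9/1.519 = 51.29 years.
Age gap = Δt − τ = 77.9 − 51.29 years.

Δt − τ = 26.6 years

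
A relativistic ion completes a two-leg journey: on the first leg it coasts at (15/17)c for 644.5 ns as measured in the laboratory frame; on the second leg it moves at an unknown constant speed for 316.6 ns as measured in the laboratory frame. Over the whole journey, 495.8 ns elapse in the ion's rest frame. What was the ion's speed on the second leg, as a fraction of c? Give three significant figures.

β = 0.794

Leg 1: γ = 1/√(1 − (15/17)²) = 17/8 = 2.125; τ_1 = 644.5/2.125 = 303.3 ns.
Leg 2: speed unknown; τ_2 = 316.6/γ_2.
Total proper time: 303.3 + τ_2 = 495.8, so τ_2 = 495.8 − 303.3 = 192.5 ns.
γ_2 = 316.6/192.5 = 1.645; β = √(1 − 1/γ²) = √0.6303.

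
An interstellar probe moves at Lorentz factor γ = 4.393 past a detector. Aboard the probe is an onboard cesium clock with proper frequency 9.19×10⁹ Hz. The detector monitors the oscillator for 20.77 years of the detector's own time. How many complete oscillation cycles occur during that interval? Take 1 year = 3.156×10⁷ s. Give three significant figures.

γ = 4.393
During 20.77 years of lab time, the oscillator's proper time advances by τ = Δt/γ = 20.77/4.393 = 4.728 years = 1.492×10⁸ s.
N = f × τ = 9.19×10⁹ × 1.492×10⁸ = 1.371×10¹⁸.

N = 1.37×10¹⁸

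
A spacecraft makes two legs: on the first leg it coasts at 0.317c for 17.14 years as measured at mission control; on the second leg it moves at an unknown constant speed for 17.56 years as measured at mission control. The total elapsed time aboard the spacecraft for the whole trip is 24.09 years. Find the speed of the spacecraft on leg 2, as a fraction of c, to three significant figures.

Leg 1: γ = 1/√(1 − 0.317²) = 1/√0.8995 = 1.054; τ_1 = 17.14/1.054 = 16.26 years.
Leg 2: speed unknown; τ_2 = 17.56/γ_2.
Total proper time: 16.26 + τ_2 = 24.09, so τ_2 = 24.09 − 16.26 = 7.834 years.
γ_2 = 17.56/7.834 = 2.242; β = √(1 − 1/γ²) = √0.8010.

β = 0.895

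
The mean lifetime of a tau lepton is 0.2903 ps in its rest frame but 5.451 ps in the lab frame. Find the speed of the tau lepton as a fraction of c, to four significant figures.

γ = Δt/τ₀ = 5.451/0.2903 = 18.78
β = √(1 − 1/γ²) = √(1 − 0.002836) = √0.9972

β = 0.9986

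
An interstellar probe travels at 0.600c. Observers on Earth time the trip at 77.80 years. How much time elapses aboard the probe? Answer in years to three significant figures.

γ = 1/√(1 − 0.600²) = 5/4 = 1.250
The interval measured on Earth is the dilated one; the clock aboard the probe measures the proper time τ = Δt/γ = 77.80/1.250 years.

τ = 62.2 years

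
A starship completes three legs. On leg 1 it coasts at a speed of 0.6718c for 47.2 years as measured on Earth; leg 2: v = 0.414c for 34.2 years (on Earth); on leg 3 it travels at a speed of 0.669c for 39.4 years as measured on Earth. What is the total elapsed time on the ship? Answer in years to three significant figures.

τ = 95.4 years

Leg 1: γ = 1/√(1 − 0.6718²) = 1/√0.5487 = 1.350; τ_1 = 47.2/1.350 = 34.96 years.
Leg 2: γ = 1/√(1 − 0.414²) = 1/√0.8286 = 1.099; τ_2 = 34.2/1.099 = 31.13 years.
Leg 3: γ = 1/√(1 − 0.669²) = 1/√0.5524 = 1.345; τ_3 = 39.4/1.345 = 29.28 years.
Total: 34.96 + 31.13 + 29.28 years.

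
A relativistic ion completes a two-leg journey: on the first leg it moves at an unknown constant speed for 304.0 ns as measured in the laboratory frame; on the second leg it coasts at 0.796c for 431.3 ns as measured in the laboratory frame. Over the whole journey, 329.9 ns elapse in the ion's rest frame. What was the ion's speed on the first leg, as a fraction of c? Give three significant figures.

β = 0.974

Leg 1: speed unknown; τ_1 = 304.0/γ_1.
Leg 2: γ = 1/√(1 − 0.796²) = 1/√0.3664 = 1.652; τ_2 = 431.3/1.652 = 261.1 ns.
Total proper time: τ_1 + 261.1 = 329.9, so τ_1 = 329.9 − 261.1 = 68.84 ns.
γ_1 = 304.0/68.84 = 4.416; β = √(1 − 1/γ²) = √0.9487.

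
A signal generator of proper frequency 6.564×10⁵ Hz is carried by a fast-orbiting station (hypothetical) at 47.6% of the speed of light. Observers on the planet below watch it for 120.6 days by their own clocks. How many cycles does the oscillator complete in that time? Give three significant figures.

N = 6.02×10¹²

β = 0.476; γ = 1/√(1 − 0.476²) = 1/√0.7734 = 1.137
During 120.6 days of lab time, the oscillator's proper time advances by τ = Δt/γ = 120.6/1.137 = 106.1 days = 9.164×10⁶ s.
N = f × τ = 6.564×10⁵ × 9.164×10⁶ = 6.015×10¹².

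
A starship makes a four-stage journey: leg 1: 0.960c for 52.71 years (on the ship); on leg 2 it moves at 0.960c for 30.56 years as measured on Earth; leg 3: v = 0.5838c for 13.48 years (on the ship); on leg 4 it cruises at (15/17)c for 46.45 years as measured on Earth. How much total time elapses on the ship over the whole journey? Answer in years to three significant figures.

τ = 96.6 years

Leg 1: 52.71 years is already measured on the ship.
Leg 2: γ = 1/√(1 − 0.960²) = 25/7 ≈ 3.571; τ_2 = 30.56/3.571 = 8.557 years.
Leg 3: 13.48 years is already measured on the ship.
Leg 4: γ = 1/√(1 − (15/17)²) = 17/8 = 2.125; τ_4 = 46.45/2.125 = 21.86 years.
Total: 52.71 + 8.557 + 13.48 + 21.86 years.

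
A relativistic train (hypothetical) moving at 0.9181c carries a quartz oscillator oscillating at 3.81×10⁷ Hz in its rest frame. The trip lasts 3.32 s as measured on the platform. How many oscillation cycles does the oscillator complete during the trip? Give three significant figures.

N = 5.01×10⁷

γ = 1/√(1 − 0.9181²) = 1/√0.1571 = 2.523
The oscillator's own cycle count is N = f × τ where τ is the proper time on the train. τ = Δt/γ = 3.32/2.523 = 1.316 s = 1.316×10⁰ s.
N = 3.81×10⁷ × 1.316×10⁰ = 5.013×10⁷.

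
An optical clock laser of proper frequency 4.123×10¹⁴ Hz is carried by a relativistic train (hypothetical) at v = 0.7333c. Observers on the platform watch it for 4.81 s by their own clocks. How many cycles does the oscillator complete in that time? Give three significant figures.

N = 1.35×10¹⁵

γ = 1/√(1 − 0.7333²) = 1/√0.4623 = 1.471
During 4.81 s of lab time, the oscillator's proper time advances by τ = Δt/γ = 4.81/1.471 = 3.270 s = 3.270×10⁰ s.
N = f × τ = 4.123×10¹⁴ × 3.270×10⁰ = 1.348×10¹⁵.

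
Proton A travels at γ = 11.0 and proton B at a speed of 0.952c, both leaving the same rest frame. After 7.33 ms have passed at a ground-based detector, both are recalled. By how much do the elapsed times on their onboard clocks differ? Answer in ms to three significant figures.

A: γ = 11.0; τ_A = 7.33/11.00 = 0.6664 ms.
B: γ = 1/√(1 − 0.952²) = 1/√0.09370 = 3.267; τ_B = 7.33/3.267 = 2.244 ms.

|τ_A − τ_B| = 1.58 ms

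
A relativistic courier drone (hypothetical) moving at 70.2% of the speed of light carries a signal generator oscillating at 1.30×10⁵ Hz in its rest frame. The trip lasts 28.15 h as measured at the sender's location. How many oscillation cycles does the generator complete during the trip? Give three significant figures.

β = 0.702; γ = 1/√(1 − 0.702²) = 1/√0.5072 = 1.404
The oscillator's own cycle count is N = f × τ where τ is the proper time aboard the drone. τ = Δt/γ = 28.15/1.404 = 20.05 h = 7.217×10⁴ s.
N = 1.30×10⁵ × 7.217×10⁴ = 9.382×10⁹.

N = 9.38×10⁹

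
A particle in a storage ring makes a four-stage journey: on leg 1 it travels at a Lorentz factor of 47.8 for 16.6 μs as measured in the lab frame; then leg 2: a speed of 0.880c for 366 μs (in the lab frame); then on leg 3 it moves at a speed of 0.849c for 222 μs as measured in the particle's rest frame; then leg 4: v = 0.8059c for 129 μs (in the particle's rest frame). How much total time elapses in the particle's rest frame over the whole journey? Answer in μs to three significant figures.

Leg 1: γ = 47.8; τ_1 = 16.6/47.80 = 0.3473 μs.
Leg 2: γ = 1/√(1 − 0.880²) = 1/√0.2256 = 2.105; τ_2 = 366/2.105 = 173.8 μs.
Leg 3: 222 μs is already measured in the particle's rest frame.
Leg 4: 129 μs is already measured in the particle's rest frame.
Total: 0.3473 + 173.8 + 222.0 + 129.0 μs.

τ = 525 μs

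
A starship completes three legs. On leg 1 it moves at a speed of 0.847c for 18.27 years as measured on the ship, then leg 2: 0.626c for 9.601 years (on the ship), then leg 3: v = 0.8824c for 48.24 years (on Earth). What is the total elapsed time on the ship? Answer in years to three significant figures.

τ = 50.6 years

Leg 1: 18.27 years is already measured on the ship.
Leg 2: 9.601 years is already measured on the ship.
Leg 3: γ = 1/√(1 − 0.8824²) = 1/√0.2214 = 2.125; τ_3 = 48.24/2.125 = 22.70 years.
Total: 18.27 + 9.601 + 22.70 years.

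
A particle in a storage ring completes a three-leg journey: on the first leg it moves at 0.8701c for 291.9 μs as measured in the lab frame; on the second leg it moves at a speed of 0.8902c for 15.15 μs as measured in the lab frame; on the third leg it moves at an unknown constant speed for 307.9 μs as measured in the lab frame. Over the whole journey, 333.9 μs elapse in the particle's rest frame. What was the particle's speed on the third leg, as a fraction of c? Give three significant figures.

Leg 1: γ = 1/√(1 − 0.8701²) = 1/√0.2429 = 2.029; τ_1 = 291.9/2.029 = 143.9 μs.
Leg 2: γ = 1/√(1 − 0.8902²) = 1/√0.2075 = 2.195; τ_2 = 15.15/2.195 = 6.902 μs.
Leg 3: speed unknown; τ_3 = 307.9/γ_3.
Total proper time: 143.9 + 6.902 + τ_3 = 333.9, so τ_3 = 333.9 − 150.8 = 183.1 μs.
γ_3 = 307.9/183.1 = 1.681; β = √(1 − 1/γ²) = √0.6463.

β = 0.804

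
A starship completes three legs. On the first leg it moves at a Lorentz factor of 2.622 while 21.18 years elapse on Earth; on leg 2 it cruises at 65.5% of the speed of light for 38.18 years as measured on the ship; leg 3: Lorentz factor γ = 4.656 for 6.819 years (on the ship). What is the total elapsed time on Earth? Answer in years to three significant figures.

Δt = 103 years

Leg 1: 21.18 years is already measured on Earth.
Leg 2: β = 0.655; γ = 1/√(1 − 0.655²) = 1/√0.5710 = 1.323; Δt_2 = 1.323 × 38.18 = 50.53 years.
Leg 3: γ = 4.656; Δt_3 = 4.656 × 6.819 = 31.75 years.
Total: 21.18 + 50.53 + 31.75 years.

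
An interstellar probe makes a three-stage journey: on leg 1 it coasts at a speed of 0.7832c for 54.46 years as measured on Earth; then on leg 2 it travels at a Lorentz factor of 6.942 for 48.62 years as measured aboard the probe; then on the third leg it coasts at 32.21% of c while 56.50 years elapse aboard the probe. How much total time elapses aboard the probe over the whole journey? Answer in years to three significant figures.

τ = 139 years

Leg 1: γ = 1/√(1 − 0.7832²) = 1/√0.3866 = 1.608; τ_1 = 54.46/1.608 = 33.86 years.
Leg 2: 48.62 years is already measured aboard the probe.
Leg 3: 56.50 years is already measured aboard the probe.
Total: 33.86 + 48.62 + 56.50 years.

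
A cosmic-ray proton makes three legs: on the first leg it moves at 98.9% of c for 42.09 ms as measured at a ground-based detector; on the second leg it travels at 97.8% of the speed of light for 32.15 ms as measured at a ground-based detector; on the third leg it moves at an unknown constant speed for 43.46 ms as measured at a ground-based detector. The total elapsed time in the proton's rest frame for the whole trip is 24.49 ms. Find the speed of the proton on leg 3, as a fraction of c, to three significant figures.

Leg 1: β = 0.989; γ = 1/√(1 − 0.989²) = 1/√0.02188 = 6.761; τ_1 = 42.09/6.761 = 6.226 ms.
Leg 2: β = 0.978; γ = 1/√(1 − 0.978²) = 1/√0.04352 = 4.794; τ_2 = 32.15/4.794 = 6.707 ms.
Leg 3: speed unknown; τ_3 = 43.46/γ_3.
Total proper time: 6.226 + 6.707 + τ_3 = 24.49, so τ_3 = 24.49 − 12.93 = 11.56 ms.
γ_3 = 43.46/11.56 = 3.760; β = √(1 − 1/γ²) = √0.9293.

β = 0.964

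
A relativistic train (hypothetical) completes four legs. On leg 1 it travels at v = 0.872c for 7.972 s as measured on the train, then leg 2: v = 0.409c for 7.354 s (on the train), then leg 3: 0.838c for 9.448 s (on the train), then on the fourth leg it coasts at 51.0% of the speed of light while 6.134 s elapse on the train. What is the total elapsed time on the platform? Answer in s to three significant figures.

Δt = 48.8 s

Leg 1: γ = 1/√(1 − 0.872²) = 1/√0.2396 = 2.043; Δt_1 = 2.043 × 7.972 = 16.29 s.
Leg 2: γ = 1/√(1 − 0.409²) = 1/√0.8327 = 1.096; Δt_2 = 1.096 × 7.354 = 8.059 s.
Leg 3: γ = 1/√(1 − 0.838²) = 1/√0.2978 = 1.833; Δt_3 = 1.833 × 9.448 = 17.31 s.
Leg 4: β = 0.510; γ = 1/√(1 − 0.510²) = 1/√0.7399 = 1.163; Δt_4 = 1.163 × 6.134 = 7.131 s.
Total: 16.29 + 8.059 + 17.31 + 7.131 s.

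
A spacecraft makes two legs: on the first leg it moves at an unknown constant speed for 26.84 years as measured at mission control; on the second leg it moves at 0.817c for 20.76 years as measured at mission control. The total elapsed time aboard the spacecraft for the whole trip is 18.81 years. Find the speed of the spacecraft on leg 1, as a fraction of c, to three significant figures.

β = 0.967

Leg 1: speed unknown; τ_1 = 26.84/γ_1.
Leg 2: γ = 1/√(1 − 0.817²) = 1/√0.3325 = 1.734; τ_2 = 20.76/1.734 = 11.97 years.
Total proper time: τ_1 + 11.97 = 18.81, so τ_1 = 18.81 − 11.97 = 6.839 years.
γ_1 = 26.84/6.839 = 3.925; β = √(1 − 1/γ²) = √0.9351.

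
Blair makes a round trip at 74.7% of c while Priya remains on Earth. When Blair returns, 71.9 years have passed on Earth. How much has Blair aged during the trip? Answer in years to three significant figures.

β = 0.747; γ = 1/√(1 − 0.747²) = 1/√0.4420 = 1.504
Blair's clock measures proper time along the trip: τ = Δt/γ = 71.9/1.504 years.

τ = 47.8 years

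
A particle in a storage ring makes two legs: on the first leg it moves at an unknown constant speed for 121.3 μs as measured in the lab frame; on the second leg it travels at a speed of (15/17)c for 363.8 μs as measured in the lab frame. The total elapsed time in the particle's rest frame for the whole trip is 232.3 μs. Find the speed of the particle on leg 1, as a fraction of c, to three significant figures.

Leg 1: speed unknown; τ_1 = 121.3/γ_1.
Leg 2: γ = 1/√(1 − (15/17)²) = 17/8 = 2.125; τ_2 = 363.8/2.125 = 171.2 μs.
Total proper time: τ_1 + 171.2 = 232.3, so τ_1 = 232.3 − 171.2 = 61.10 μs.
γ_1 = 121.3/61.10 = 1.985; β = √(1 − 1/γ²) = √0.7463.

β = 0.864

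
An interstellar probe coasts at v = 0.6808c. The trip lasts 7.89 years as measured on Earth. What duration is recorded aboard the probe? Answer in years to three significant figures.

γ = 1/√(1 − 0.6808²) = 1/√0.5365 = 1.365
The interval measured on Earth is the dilated one; the clock aboard the probe measures the proper time τ = Δt/γ = 7.89/1.365 years.

τ = 5.78 years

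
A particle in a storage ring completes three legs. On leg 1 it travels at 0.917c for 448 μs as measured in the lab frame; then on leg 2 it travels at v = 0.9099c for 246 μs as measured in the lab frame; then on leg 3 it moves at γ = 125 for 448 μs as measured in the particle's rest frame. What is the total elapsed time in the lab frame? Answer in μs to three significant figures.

Leg 1: 448 μs is already measured in the lab frame.
Leg 2: 246 μs is already measured in the lab frame.
Leg 3: γ = 125; Δt_3 = 125.0 × 448 = 5.600×10⁴ μs.
Total: 448.0 + 246.0 + 5.600×10⁴ μs.

Δt = 5.67×10⁴ μs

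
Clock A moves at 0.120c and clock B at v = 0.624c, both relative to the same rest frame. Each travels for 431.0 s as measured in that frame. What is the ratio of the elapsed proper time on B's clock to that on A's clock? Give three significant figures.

A: γ = 1/√(1 − 0.120²) = 1/√0.9856 = 1.007. B: γ = 1/√(1 − 0.624²) = 1/√0.6106 = 1.280.
τ_A/τ_B = γ_B/γ_A = 1.280/1.007 = 1.270, so τ_B/τ_A = 0.7871.

τ_B/τ_A = 0.787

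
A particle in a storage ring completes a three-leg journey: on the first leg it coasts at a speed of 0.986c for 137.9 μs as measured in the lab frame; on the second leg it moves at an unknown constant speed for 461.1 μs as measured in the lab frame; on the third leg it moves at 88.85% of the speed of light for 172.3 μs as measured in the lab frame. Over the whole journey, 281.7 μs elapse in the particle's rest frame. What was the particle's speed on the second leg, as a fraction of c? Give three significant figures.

β = 0.921

Leg 1: γ = 1/√(1 − 0.986²) = 1/√0.02780 = 5.997; τ_1 = 137.9/5.997 = 22.99 μs.
Leg 2: speed unknown; τ_2 = 461.1/γ_2.
Leg 3: β = 0.8885; γ = 1/√(1 − 0.8885²) = 1/√0.2106 = 2.179; τ_3 = 172.3/2.179 = 79.06 μs.
Total proper time: 22.99 + τ_2 + 79.06 = 281.7, so τ_2 = 281.7 − 102.1 = 179.6 μs.
γ_2 = 461.1/179.6 = 2.567; β = √(1 − 1/γ²) = √0.8482.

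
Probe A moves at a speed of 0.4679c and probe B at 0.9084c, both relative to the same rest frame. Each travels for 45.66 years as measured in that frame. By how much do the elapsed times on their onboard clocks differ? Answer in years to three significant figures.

A: γ = 1/√(1 − 0.4679²) = 1/√0.7811 = 1.132; τ_A = 45.66/1.132 = 40.35 years.
B: γ = 1/√(1 − 0.9084²) = 1/√0.1748 = 2.392; τ_B = 45.66/2.392 = 19.09 years.

|τ_A − τ_B| = 21.3 years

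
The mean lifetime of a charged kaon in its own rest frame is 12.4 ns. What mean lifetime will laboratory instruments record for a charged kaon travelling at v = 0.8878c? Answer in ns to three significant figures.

γ = 1/√(1 − 0.8878²) = 1/√0.2118 = 2.173
The rest-frame lifetime is the proper time; the lab measures the dilated interval Δt = γτ₀ = 2.173 × 12.4 ns.

Δt = 26.9 ns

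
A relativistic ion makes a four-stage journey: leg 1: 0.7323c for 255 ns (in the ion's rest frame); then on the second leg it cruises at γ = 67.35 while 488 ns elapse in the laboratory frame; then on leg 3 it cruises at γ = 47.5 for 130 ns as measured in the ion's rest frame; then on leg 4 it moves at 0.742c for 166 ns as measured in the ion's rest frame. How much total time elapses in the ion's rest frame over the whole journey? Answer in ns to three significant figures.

Leg 1: 255 ns is already measured in the ion's rest frame.
Leg 2: γ = 67.35; τ_2 = 488/67.35 = 7.246 ns.
Leg 3: 130 ns is already measured in the ion's rest frame.
Leg 4: 166 ns is already measured in the ion's rest frame.
Total: 255.0 + 7.246 + 130.0 + 166.0 ns.

τ = 558 ns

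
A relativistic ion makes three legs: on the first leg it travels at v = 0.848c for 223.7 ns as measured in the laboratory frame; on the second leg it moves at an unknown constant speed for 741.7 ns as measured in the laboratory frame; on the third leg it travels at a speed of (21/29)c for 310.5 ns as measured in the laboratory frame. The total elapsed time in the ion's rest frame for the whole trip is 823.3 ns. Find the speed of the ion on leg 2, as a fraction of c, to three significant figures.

Leg 1: γ = 1/√(1 − 0.848²) = 1/√0.2809 = 1.887; τ_1 = 223.7/1.887 = 118.6 ns.
Leg 2: speed unknown; τ_2 = 741.7/γ_2.
Leg 3: γ = 1/√(1 − (21/29)²) = 29/20 = 1.450; τ_3 = 310.5/1.450 = 214.1 ns.
Total proper time: 118.6 + τ_2 + 214.1 = 823.3, so τ_2 = 823.3 − 332.7 = 490.6 ns.
γ_2 = 741.7/490.6 = 1.512; β = √(1 − 1/γ²) = √0.5625.

β = 0.750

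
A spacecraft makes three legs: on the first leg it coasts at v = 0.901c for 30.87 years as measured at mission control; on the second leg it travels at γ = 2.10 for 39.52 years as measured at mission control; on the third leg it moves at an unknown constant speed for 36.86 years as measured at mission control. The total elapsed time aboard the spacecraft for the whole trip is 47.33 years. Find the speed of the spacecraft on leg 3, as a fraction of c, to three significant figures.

β = 0.912

Leg 1: γ = 1/√(1 − 0.901²) = 1/√0.1882 = 2.305; τ_1 = 30.87/2.305 = 13.39 years.
Leg 2: γ = 2.10; τ_2 = 39.52/2.100 = 18.82 years.
Leg 3: speed unknown; τ_3 = 36.86/γ_3.
Total proper time: 13.39 + 18.82 + τ_3 = 47.33, so τ_3 = 47.33 − 32.21 = 15.12 years.
γ_3 = 36.86/15.12 = 2.438; β = √(1 − 1/γ²) = √0.8318.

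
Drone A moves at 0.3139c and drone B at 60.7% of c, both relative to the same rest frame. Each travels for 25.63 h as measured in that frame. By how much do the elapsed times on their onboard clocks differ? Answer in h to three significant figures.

A: γ = 1/√(1 − 0.3139²) = 1/√0.9015 = 1.053; τ_A = 25.63/1.053 = 24.33 h.
B: β = 0.607; γ = 1/√(1 − 0.607²) = 1/√0.6316 = 1.258; τ_B = 25.63/1.258 = 20.37 h.

|τ_A − τ_B| = 3.97 h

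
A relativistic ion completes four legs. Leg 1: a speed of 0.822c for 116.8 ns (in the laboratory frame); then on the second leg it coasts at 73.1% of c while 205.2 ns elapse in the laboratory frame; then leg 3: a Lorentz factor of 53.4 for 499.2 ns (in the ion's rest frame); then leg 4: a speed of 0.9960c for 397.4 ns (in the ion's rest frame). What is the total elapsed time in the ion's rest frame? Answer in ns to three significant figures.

τ = 1100 ns

Leg 1: γ = 1/√(1 − 0.822²) = 1/√0.3243 = 1.756; τ_1 = 116.8/1.756 = 66.52 ns.
Leg 2: β = 0.731; γ = 1/√(1 − 0.731²) = 1/√0.4656 = 1.465; τ_2 = 205.2/1.465 = 140.0 ns.
Leg 3: 499.2 ns is already measured in the ion's rest frame.
Leg 4: 397.4 ns is already measured in the ion's rest frame.
Total: 66.52 + 140.0 + 499.2 + 397.4 ns.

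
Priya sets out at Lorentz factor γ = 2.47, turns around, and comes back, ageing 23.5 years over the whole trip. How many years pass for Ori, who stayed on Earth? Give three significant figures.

γ = 2.47
Earth-frame duration is the dilated interval: Δt = γτ = 2.470 × 23.5 years.

Δt = 58.0 years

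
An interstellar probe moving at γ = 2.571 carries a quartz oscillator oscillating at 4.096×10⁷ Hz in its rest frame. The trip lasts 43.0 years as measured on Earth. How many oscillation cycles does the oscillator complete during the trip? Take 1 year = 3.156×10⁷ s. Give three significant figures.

N = 2.16×10¹⁶

γ = 2.571
The oscillator's own cycle count is N = f × τ where τ is the proper time aboard the probe. τ = Δt/γ = 43.0/2.571 = 16.73 years = 5.278×10⁸ s.
N = 4.096×10⁷ × 5.278×10⁸ = 2.162×10¹⁶.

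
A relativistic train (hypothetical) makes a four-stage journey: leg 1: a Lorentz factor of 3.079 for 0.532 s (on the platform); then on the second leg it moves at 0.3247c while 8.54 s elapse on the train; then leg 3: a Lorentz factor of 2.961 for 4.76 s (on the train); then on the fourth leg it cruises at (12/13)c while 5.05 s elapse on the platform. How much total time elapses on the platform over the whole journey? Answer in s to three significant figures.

Δt = 28.7 s

Leg 1: 0.532 s is already measured on the platform.
Leg 2: γ = 1/√(1 − 0.3247²) = 1/√0.8946 = 1.057; Δt_2 = 1.057 × 8.54 = 9.029 s.
Leg 3: γ = 2.961; Δt_3 = 2.961 × 4.76 = 14.09 s.
Leg 4: 5.05 s is already measured on the platform.
Total: 0.5320 + 9.029 + 14.09 + 5.050 s.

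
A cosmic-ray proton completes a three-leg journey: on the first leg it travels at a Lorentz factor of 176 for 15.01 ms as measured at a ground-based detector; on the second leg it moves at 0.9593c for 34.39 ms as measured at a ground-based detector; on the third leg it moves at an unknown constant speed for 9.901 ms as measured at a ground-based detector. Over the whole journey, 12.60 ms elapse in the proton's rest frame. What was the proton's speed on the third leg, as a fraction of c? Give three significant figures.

β = 0.959

Leg 1: γ = 176; τ_1 = 15.01/176.0 = 0.08528 ms.
Leg 2: γ = 1/√(1 − 0.9593²) = 1/√0.07974 = 3.541; τ_2 = 34.39/3.541 = 9.711 ms.
Leg 3: speed unknown; τ_3 = 9.901/γ_3.
Total proper time: 0.08528 + 9.711 + τ_3 = 12.60, so τ_3 = 12.60 − 9.797 = 2.803 ms.
γ_3 = 9.901/2.803 = 3.532; β = √(1 − 1/γ²) = √0.9198.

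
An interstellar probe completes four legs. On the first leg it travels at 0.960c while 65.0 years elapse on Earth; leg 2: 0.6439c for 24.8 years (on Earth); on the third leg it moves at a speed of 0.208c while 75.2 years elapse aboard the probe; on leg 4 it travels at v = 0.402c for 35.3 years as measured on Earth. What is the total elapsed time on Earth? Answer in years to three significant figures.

Δt = 202 years

Leg 1: 65.0 years is already measured on Earth.
Leg 2: 24.8 years is already measured on Earth.
Leg 3: γ = 1/√(1 − 0.208²) = 1/√0.9567 = 1.022; Δt_3 = 1.022 × 75.2 = 76.88 years.
Leg 4: 35.3 years is already measured on Earth.
Total: 65.00 + 24.80 + 76.88 + 35.30 years.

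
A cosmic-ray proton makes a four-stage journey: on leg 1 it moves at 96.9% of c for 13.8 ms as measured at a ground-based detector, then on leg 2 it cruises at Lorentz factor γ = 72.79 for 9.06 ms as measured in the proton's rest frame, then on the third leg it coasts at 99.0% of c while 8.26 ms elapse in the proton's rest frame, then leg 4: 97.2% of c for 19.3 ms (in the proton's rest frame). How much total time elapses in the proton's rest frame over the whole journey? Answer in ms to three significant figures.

τ = 40.0 ms

Leg 1: β = 0.969; γ = 1/√(1 − 0.969²) = 1/√0.06104 = 4.048; τ_1 = 13.8/4.048 = 3.409 ms.
Leg 2: 9.06 ms is already measured in the proton's rest frame.
Leg 3: 8.26 ms is already measured in the proton's rest frame.
Leg 4: 19.3 ms is already measured in the proton's rest frame.
Total: 3.409 + 9.060 + 8.260 + 19.30 ms.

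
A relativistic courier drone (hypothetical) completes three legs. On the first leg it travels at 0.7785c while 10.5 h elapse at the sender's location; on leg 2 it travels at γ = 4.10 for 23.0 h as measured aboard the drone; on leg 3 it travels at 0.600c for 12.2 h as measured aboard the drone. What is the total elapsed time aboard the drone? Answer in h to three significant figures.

Leg 1: γ = 1/√(1 − 0.7785²) = 1/√0.3939 = 1.593; τ_1 = 10.5/1.593 = 6.590 h.
Leg 2: 23.0 h is already measured aboard the drone.
Leg 3: 12.2 h is already measured aboard the drone.
Total: 6.590 + 23.00 + 12.20 h.

τ = 41.8 h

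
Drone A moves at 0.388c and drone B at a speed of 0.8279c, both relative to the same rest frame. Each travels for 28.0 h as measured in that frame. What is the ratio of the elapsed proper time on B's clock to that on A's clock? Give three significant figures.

A: γ = 1/√(1 − 0.388²) = 1/√0.8495 = 1.085. B: γ = 1/√(1 − 0.8279²) = 1/√0.3146 = 1.783.
τ_A/τ_B = γ_B/γ_A = 1.783/1.085 = 1.643, so τ_B/τ_A = 0.6085.

τ_B/τ_A = 0.609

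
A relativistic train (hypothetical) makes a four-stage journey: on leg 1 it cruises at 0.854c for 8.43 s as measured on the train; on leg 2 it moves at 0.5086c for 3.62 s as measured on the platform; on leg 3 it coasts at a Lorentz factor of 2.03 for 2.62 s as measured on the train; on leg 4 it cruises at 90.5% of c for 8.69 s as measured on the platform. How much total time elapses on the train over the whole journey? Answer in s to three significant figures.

Leg 1: 8.43 s is already measured on the train.
Leg 2: γ = 1/√(1 − 0.5086²) = 1/√0.7413 = 1.161; τ_2 = 3.62/1.161 = 3.117 s.
Leg 3: 2.62 s is already measured on the train.
Leg 4: β = 0.905; γ = 1/√(1 − 0.905²) = 1/√0.1810 = 2.351; τ_4 = 8.69/2.351 = 3.697 s.
Total: 8.430 + 3.117 + 2.620 + 3.697 s.

τ = 17.9 s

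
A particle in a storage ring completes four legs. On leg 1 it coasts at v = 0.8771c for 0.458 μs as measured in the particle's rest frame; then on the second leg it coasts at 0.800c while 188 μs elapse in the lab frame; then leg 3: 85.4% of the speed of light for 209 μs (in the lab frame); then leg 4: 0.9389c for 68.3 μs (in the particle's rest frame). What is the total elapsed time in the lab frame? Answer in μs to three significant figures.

Δt = 596 μs

Leg 1: γ = 1/√(1 − 0.8771²) = 1/√0.2307 = 2.082; Δt_1 = 2.082 × 0.458 = 0.9536 μs.
Leg 2: 188 μs is already measured in the lab frame.
Leg 3: 209 μs is already measured in the lab frame.
Leg 4: γ = 1/√(1 − 0.9389²) = 1/√0.1185 = 2.905; Δt_4 = 2.905 × 68.3 = 198.4 μs.
Total: 0.9536 + 188.0 + 209.0 + 198.4 μs.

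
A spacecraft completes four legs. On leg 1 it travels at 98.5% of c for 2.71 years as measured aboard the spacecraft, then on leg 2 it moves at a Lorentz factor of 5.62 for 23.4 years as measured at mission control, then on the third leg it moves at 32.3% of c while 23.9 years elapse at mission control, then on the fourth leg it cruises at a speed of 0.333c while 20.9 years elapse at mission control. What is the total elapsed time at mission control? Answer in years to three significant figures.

Δt = 83.9 years

Leg 1: β = 0.985; γ = 1/√(1 − 0.985²) = 1/√0.02977 = 5.795; Δt_1 = 5.795 × 2.71 = 15.71 years.
Leg 2: 23.4 years is already measured at mission control.
Leg 3: 23.9 years is already measured at mission control.
Leg 4: 20.9 years is already measured at mission control.
Total: 15.71 + 23.40 + 23.90 + 20.90 years.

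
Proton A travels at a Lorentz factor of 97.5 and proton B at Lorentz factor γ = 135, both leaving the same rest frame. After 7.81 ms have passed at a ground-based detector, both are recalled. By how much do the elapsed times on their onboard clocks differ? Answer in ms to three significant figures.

|τ_A − τ_B| = 0.0223 ms

A: γ = 97.5; τ_A = 7.81/97.50 = 0.08010 ms.
B: γ = 135; τ_B = 7.81/135.0 = 0.05785 ms.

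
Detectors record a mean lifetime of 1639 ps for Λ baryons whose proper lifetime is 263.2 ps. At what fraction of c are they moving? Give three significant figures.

v = 0.987c

γ = Δt/τ₀ = 1639/263.2 = 6.227
β = √(1 − 1/γ²) = √(1 − 0.02579) = √0.9742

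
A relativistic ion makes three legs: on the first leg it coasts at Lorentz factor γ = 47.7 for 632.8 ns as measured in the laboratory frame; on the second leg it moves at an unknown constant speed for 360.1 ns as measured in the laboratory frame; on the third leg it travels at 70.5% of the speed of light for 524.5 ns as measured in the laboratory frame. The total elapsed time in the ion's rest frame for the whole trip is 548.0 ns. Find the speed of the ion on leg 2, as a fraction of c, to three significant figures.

Leg 1: γ = 47.7; τ_1 = 632.8/47.70 = 13.27 ns.
Leg 2: speed unknown; τ_2 = 360.1/γ_2.
Leg 3: β = 0.705; γ = 1/√(1 − 0.705²) = 1/√0.5030 = 1.410; τ_3 = 524.5/1.410 = 372.0 ns.
Total proper time: 13.27 + τ_2 + 372.0 = 548.0, so τ_2 = 548.0 − 385.2 = 162.8 ns.
γ_2 = 360.1/162.8 = 2.213; β = √(1 − 1/γ²) = √0.7957.

β = 0.892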